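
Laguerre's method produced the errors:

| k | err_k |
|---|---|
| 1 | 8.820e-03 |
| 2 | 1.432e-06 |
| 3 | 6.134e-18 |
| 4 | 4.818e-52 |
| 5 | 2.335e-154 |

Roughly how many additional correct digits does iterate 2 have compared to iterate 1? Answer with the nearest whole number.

Digits gained ≈ log₁₀(err_1/err_2) = log₁₀(8.820e-03/1.432e-06) = log₁₀(6159.22) ≈ 3.790.

4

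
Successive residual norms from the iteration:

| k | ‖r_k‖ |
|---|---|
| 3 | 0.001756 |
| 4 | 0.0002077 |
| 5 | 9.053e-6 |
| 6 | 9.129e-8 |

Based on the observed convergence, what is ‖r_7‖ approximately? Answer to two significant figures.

1.1e-10

First estimate the order: p ≈ ln(‖r_6‖/‖r_5‖) / ln(‖r_5‖/‖r_4‖) = ln(9.129e-8/9.053e-6)/ln(9.053e-6/0.0002077) = ln(0.010084)/ln(0.0435869) ≈ 1.4672.
Then ‖r_7‖ ≈ ‖r_6‖·(‖r_6‖/‖r_5‖)^p = 9.129e-8·(0.010084)^1.4672 = 9.129e-8·0.00117742 ≈ 1.075e-10.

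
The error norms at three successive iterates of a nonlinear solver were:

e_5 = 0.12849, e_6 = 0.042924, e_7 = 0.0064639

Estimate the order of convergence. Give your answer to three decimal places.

p ≈ ln(e_7/e_6) / ln(e_6/e_5)
  = ln(0.0064639/0.042924) / ln(0.042924/0.12849)
  = ln(0.150589) / ln(0.334065)
  = -1.893201 / -1.096420 ≈ 1.726711

1.727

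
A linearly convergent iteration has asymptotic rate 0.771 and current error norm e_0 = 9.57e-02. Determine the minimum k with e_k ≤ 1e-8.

62

After k steps, e_k ≈ 9.57e-02·0.771^k.
Need 0.771^k ≤ 1e-8/9.57e-02 = 1.04493e-07.
k ≥ ln(1.04493e-07)/ln(0.771) = -16.0741/-0.26007 = 61.807.
Smallest integer k = 62.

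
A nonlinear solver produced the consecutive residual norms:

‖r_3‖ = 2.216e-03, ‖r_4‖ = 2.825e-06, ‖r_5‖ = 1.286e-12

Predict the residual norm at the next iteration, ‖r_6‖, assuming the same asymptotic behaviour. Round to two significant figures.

First estimate the order: p ≈ ln(‖r_5‖/‖r_4‖) / ln(‖r_4‖/‖r_3‖) = ln(1.286e-12/2.825e-06)/ln(2.825e-06/2.216e-03) = ln(4.55221e-07)/ln(0.00127482) ≈ 2.1909.
Then ‖r_6‖ ≈ ‖r_5‖·(‖r_5‖/‖r_4‖)^p = 1.286e-12·(4.55221e-07)^2.1909 = 1.286e-12·1.27585e-14 ≈ 1.641e-26.

1.6e-26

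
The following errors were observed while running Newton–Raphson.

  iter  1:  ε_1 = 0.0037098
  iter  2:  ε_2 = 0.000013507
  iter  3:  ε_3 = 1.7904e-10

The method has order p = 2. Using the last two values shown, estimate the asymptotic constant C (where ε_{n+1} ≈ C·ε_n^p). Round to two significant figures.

0.98

C ≈ ε_3 / ε_2^2
  = 1.7904e-10 / (0.000013507)^2
  = 1.7904e-10 / 1.82439e-10 ≈ 0.98137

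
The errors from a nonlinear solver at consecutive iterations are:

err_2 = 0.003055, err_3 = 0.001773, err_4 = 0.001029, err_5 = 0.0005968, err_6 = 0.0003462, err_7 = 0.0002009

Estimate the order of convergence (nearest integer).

1

Consecutive ratios: err_7/err_6 = 0.0002009/0.0003462 = 0.5803, err_6/err_5 = 0.0003462/0.0005968 = 0.580094.
p ≈ ln(0.5803)/ln(0.580094) = -0.5442/-0.5446 ≈ 1.00.
So the convergence is linear (order 1).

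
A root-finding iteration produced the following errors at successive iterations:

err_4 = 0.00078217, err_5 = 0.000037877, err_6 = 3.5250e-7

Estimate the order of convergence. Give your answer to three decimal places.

1.545

p ≈ ln(err_6/err_5) / ln(err_5/err_4)
  = ln(3.5250e-7/0.000037877) / ln(0.000037877/0.00078217)
  = ln(0.00930644) / ln(0.0484255)
  = -4.677049 / -3.027729 ≈ 1.544738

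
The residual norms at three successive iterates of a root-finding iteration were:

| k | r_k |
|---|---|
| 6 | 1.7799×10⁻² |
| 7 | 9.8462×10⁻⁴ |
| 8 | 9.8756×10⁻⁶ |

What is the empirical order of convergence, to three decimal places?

p ≈ ln(r_8/r_7) / ln(r_7/r_6)
  = ln(9.8756×10⁻⁶/9.8462×10⁻⁴) / ln(9.8462×10⁻⁴/1.7799×10⁻²)
  = ln(0.0100299) / ln(0.0553188)
  = -4.602185 / -2.894642 ≈ 1.589898

1.590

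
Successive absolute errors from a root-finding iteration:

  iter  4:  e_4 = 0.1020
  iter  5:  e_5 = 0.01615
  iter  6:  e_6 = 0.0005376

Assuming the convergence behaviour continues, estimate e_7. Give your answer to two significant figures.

First estimate the order: p ≈ ln(e_6/e_5) / ln(e_5/e_4) = ln(0.0005376/0.01615)/ln(0.01615/0.1020) = ln(0.0332879)/ln(0.158333) ≈ 1.8462.
Then e_7 ≈ e_6·(e_6/e_5)^p = 0.0005376·(0.0332879)^1.8462 = 0.0005376·0.00187002 ≈ 1.005e-06.

1.0e-6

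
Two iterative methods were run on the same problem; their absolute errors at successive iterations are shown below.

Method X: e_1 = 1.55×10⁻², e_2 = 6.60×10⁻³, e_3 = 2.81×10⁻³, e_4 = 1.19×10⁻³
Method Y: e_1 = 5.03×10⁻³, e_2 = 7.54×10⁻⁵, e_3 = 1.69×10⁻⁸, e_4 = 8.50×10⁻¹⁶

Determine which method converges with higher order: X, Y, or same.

Method X: p ≈ ln(1.19×10⁻³/2.81×10⁻³)/ln(2.81×10⁻³/6.60×10⁻³) ≈ 1.01.
Method Y: p ≈ ln(8.50×10⁻¹⁶/1.69×10⁻⁸)/ln(1.69×10⁻⁸/7.54×10⁻⁵) ≈ 2.00.
Method Y has the higher order (≈2.0 vs ≈1.0).

Y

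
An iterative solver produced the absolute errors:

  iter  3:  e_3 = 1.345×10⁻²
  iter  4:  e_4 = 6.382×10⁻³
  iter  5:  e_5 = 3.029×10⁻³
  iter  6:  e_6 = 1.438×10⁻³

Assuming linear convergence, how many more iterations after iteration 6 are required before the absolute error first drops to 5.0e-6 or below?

8

Rate ρ ≈ e_6/e_5 = 1.438×10⁻³/3.029×10⁻³ = 0.4747.
After j more steps, e_{6+j} ≈ 1.438×10⁻³·ρ^j; need ρ^j ≤ 5.0e-6/1.438×10⁻³ = 0.00347705.
j ≥ ln(0.00347705)/ln(0.4747) = -5.6616/-0.74507 = 7.599.
So 8 more iterations are needed.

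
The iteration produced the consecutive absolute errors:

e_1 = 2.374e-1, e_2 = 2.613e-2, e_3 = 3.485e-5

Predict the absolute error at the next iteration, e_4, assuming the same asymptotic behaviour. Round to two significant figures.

8.3e-14

First estimate the order: p ≈ ln(e_3/e_2) / ln(e_2/e_1) = ln(3.485e-5/2.613e-2)/ln(2.613e-2/2.374e-1) = ln(0.00133372)/ln(0.110067) ≈ 2.9999.
Then e_4 ≈ e_3·(e_3/e_2)^p = 3.485e-5·(0.00133372)^2.9999 = 3.485e-5·2.374e-09 ≈ 8.273e-14.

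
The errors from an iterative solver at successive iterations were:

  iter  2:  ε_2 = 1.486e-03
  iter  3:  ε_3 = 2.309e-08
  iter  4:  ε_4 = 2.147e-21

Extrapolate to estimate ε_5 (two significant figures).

First estimate the order: p ≈ ln(ε_4/ε_3) / ln(ε_3/ε_2) = ln(2.147e-21/2.309e-08)/ln(2.309e-08/1.486e-03) = ln(9.2984e-14)/ln(1.55384e-05) ≈ 2.7101.
Then ε_5 ≈ ε_4·(ε_4/ε_3)^p = 2.147e-21·(9.2984e-14)^2.7101 = 2.147e-21·4.8204e-36 ≈ 1.035e-56.

1.0e-56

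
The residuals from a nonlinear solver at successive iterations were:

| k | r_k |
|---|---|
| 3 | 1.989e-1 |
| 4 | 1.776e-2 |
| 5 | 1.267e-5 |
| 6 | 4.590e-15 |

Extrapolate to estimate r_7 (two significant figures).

2.2e-43

First estimate the order: p ≈ ln(r_6/r_5) / ln(r_5/r_4) = ln(4.590e-15/1.267e-5)/ln(1.267e-5/1.776e-2) = ln(3.62273e-10)/ln(0.000713401) ≈ 3.0003.
Then r_7 ≈ r_6·(r_6/r_5)^p = 4.590e-15·(3.62273e-10)^3.0003 = 4.590e-15·4.72363e-29 ≈ 2.168e-43.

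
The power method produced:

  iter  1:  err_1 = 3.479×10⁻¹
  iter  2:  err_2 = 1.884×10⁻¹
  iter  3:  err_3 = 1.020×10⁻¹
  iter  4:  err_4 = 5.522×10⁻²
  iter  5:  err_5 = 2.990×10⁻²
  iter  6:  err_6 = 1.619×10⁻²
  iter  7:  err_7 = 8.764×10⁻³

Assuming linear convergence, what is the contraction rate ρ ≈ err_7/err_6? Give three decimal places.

ρ ≈ err_7/err_6 = 8.764×10⁻³/1.619×10⁻² = 0.54132

0.541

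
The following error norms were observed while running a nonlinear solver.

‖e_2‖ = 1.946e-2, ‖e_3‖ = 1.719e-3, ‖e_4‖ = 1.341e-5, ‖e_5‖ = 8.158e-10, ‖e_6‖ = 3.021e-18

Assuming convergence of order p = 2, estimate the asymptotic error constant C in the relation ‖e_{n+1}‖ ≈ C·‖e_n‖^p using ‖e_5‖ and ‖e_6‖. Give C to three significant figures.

C ≈ ‖e_6‖ / ‖e_5‖^2
  = 3.021e-18 / (8.158e-10)^2
  = 3.021e-18 / 6.6553e-19 ≈ 4.5392

4.54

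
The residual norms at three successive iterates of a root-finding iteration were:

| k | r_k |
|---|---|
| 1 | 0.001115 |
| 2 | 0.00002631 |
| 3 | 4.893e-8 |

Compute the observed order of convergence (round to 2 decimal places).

1.68

p ≈ ln(r_3/r_2) / ln(r_2/r_1)
  = ln(4.893e-8/0.00002631) / ln(0.00002631/0.001115)
  = ln(0.00185975) / ln(0.0235964)
  = -6.28731 / -3.74666 ≈ 1.67811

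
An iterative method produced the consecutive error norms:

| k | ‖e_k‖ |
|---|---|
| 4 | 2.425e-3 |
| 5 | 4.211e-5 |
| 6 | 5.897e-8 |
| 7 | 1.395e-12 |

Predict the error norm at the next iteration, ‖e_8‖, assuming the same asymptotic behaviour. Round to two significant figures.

First estimate the order: p ≈ ln(‖e_7‖/‖e_6‖) / ln(‖e_6‖/‖e_5‖) = ln(1.395e-12/5.897e-8)/ln(5.897e-8/4.211e-5) = ln(2.36561e-05)/ln(0.00140038) ≈ 1.6210.
Then ‖e_8‖ ≈ ‖e_7‖·(‖e_7‖/‖e_6‖)^p = 1.395e-12·(2.36561e-05)^1.6210 = 1.395e-12·3.17075e-08 ≈ 4.423e-20.

4.4e-20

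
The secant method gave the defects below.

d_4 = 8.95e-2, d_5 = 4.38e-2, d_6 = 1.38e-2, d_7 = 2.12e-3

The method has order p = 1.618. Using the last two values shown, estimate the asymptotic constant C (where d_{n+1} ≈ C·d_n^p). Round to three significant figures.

2.17

C ≈ d_7 / d_6^1.618
  = 2.12e-3 / (1.38e-2)^1.618
  = 2.12e-3 / 0.000977967 ≈ 2.1678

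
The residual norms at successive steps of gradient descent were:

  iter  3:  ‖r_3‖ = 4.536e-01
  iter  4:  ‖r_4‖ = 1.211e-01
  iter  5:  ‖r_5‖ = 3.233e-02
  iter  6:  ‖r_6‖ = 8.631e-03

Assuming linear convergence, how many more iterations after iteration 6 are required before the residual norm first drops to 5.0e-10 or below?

13

Rate ρ ≈ ‖r_6‖/‖r_5‖ = 8.631e-03/3.233e-02 = 0.2670.
After j more steps, ‖r_{6+j}‖ ≈ 8.631e-03·ρ^j; need ρ^j ≤ 5.0e-10/8.631e-03 = 5.79307e-08.
j ≥ ln(5.79307e-08)/ln(0.2670) = -16.6640/-1.32051 = 12.619.
So 13 more iterations are needed.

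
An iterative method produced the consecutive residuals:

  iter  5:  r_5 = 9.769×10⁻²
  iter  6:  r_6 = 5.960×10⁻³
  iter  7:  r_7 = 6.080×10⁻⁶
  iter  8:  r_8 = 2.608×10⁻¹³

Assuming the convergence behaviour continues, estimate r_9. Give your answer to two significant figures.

1.9e-31

First estimate the order: p ≈ ln(r_8/r_7) / ln(r_7/r_6) = ln(2.608×10⁻¹³/6.080×10⁻⁶)/ln(6.080×10⁻⁶/5.960×10⁻³) = ln(4.28947e-08)/ln(0.00102013) ≈ 2.4630.
Then r_9 ≈ r_8·(r_8/r_7)^p = 2.608×10⁻¹³·(4.28947e-08)^2.4630 = 2.608×10⁻¹³·7.13855e-19 ≈ 1.862e-31.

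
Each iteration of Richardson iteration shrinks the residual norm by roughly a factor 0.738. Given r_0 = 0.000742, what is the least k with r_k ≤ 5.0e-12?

62

After k steps, r_k ≈ 0.000742·0.738^k.
Need 0.738^k ≤ 5.0e-12/0.000742 = 6.73854e-09.
k ≥ ln(6.73854e-09)/ln(0.738) = -18.8154/-0.30381 = 61.931.
Smallest integer k = 62.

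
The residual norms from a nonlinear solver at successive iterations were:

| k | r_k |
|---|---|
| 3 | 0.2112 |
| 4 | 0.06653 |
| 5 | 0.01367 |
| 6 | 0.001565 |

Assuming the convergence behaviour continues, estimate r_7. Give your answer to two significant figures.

8.0e-5

First estimate the order: p ≈ ln(r_6/r_5) / ln(r_5/r_4) = ln(0.001565/0.01367)/ln(0.01367/0.06653) = ln(0.114484)/ln(0.205471) ≈ 1.3696.
Then r_7 ≈ r_6·(r_6/r_5)^p = 0.001565·(0.114484)^1.3696 = 0.001565·0.0513874 ≈ 8.042e-05.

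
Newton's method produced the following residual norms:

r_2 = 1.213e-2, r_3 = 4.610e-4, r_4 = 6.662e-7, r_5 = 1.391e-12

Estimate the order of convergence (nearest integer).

2

Consecutive ratios: r_5/r_4 = 1.391e-12/6.662e-7 = 2.08796e-06, r_4/r_3 = 6.662e-7/4.610e-4 = 0.00144512.
p ≈ ln(2.08796e-06)/ln(0.00144512) = -13.0793/-6.5396 ≈ 2.00.
So the convergence is quadratic (order 2).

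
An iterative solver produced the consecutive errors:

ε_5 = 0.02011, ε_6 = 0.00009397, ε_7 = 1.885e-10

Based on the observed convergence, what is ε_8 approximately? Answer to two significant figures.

First estimate the order: p ≈ ln(ε_7/ε_6) / ln(ε_6/ε_5) = ln(1.885e-10/0.00009397)/ln(0.00009397/0.02011) = ln(2.00596e-06)/ln(0.0046728) ≈ 2.4449.
Then ε_8 ≈ ε_7·(ε_7/ε_6)^p = 1.885e-10·(2.00596e-06)^2.4449 = 1.885e-10·1.17422e-14 ≈ 2.213e-24.

2.2e-24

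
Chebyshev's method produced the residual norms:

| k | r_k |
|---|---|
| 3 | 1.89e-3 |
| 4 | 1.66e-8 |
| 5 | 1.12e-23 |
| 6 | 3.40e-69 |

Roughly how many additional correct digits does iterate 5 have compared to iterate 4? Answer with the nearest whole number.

Digits gained ≈ log₁₀(r_4/r_5) = log₁₀(1.66e-8/1.12e-23) = log₁₀(1.48214e+15) ≈ 15.171.

15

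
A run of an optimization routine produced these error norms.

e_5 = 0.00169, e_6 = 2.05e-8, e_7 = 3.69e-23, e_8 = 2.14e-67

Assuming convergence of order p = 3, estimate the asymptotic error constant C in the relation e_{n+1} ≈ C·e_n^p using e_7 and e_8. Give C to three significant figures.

C ≈ e_8 / e_7^3
  = 2.14e-67 / (3.69e-23)^3
  = 2.14e-67 / 5.02434e-68 ≈ 4.2593

4.26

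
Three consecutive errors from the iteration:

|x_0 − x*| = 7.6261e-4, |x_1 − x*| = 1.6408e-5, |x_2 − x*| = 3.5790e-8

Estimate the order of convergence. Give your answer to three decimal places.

1.596

p ≈ ln(|x_2 − x*|/|x_1 − x*|) / ln(|x_1 − x*|/|x_0 − x*|)
  = ln(3.5790e-8/1.6408e-5) / ln(1.6408e-5/7.6261e-4)
  = ln(0.00218125) / ln(0.0215156)
  = -6.127857 / -3.838977 ≈ 1.596221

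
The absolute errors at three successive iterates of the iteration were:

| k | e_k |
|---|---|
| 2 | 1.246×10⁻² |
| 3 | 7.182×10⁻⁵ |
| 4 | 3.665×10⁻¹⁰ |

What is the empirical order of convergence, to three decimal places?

2.363

p ≈ ln(e_4/e_3) / ln(e_3/e_2)
  = ln(3.665×10⁻¹⁰/7.182×10⁻⁵) / ln(7.182×10⁻⁵/1.246×10⁻²)
  = ln(5.10304e-06) / ln(0.00576404)
  = -12.185674 / -5.156117 ≈ 2.363343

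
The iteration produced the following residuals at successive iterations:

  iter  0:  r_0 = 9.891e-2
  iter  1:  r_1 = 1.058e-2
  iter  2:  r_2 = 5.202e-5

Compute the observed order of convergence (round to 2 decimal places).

2.38

p ≈ ln(r_2/r_1) / ln(r_1/r_0)
  = ln(5.202e-5/1.058e-2) / ln(1.058e-2/9.891e-2)
  = ln(0.00491682) / ln(0.106966)
  = -5.31509 / -2.23524 ≈ 2.37786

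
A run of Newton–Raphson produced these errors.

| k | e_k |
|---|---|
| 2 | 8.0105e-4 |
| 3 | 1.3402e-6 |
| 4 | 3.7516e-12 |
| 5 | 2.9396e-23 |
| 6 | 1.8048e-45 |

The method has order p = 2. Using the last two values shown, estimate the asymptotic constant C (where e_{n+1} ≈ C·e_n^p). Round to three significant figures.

2.09

C ≈ e_6 / e_5^2
  = 1.8048e-45 / (2.9396e-23)^2
  = 1.8048e-45 / 8.64125e-46 ≈ 2.0886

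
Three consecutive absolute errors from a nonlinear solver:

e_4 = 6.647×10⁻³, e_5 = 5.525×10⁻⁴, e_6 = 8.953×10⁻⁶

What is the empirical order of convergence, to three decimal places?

p ≈ ln(e_6/e_5) / ln(e_5/e_4)
  = ln(8.953×10⁻⁶/5.525×10⁻⁴) / ln(5.525×10⁻⁴/6.647×10⁻³)
  = ln(0.0162045) / ln(0.0831202)
  = -4.122466 / -2.487468 ≈ 1.657294

1.657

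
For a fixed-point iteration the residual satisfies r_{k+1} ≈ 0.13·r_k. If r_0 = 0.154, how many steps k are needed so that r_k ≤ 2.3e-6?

After k steps, r_k ≈ 0.154·0.13^k.
Need 0.13^k ≤ 2.3e-6/0.154 = 1.49351e-05.
k ≥ ln(1.49351e-05)/ln(0.13) = -11.1118/-2.04022 = 5.446.
Smallest integer k = 6.

6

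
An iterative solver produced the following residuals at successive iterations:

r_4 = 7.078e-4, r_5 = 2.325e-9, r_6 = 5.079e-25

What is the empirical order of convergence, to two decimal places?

2.86

p ≈ ln(r_6/r_5) / ln(r_5/r_4)
  = ln(5.079e-25/2.325e-9) / ln(2.325e-9/7.078e-4)
  = ln(2.18452e-16) / ln(3.28483e-06)
  = -36.05997 / -12.62620 ≈ 2.85596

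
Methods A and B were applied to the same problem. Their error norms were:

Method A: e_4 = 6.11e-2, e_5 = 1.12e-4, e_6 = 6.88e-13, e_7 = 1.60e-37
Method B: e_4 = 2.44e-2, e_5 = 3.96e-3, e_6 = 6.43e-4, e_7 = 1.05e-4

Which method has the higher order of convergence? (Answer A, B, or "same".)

Method A: p ≈ ln(1.60e-37/6.88e-13)/ln(6.88e-13/1.12e-4) ≈ 3.00.
Method B: p ≈ ln(1.05e-4/6.43e-4)/ln(6.43e-4/3.96e-3) ≈ 1.00.
Method A has the higher order (≈3.0 vs ≈1.0).

A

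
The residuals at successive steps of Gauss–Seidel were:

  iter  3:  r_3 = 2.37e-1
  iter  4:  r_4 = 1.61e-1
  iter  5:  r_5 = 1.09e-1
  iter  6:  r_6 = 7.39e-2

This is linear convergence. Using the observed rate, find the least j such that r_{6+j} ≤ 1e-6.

Rate ρ ≈ r_6/r_5 = 7.39e-2/1.09e-1 = 0.6780.
After j more steps, r_{6+j} ≈ 7.39e-2·ρ^j; need ρ^j ≤ 1e-6/7.39e-2 = 1.35318e-05.
j ≥ ln(1.35318e-05)/ln(0.6780) = -11.2105/-0.38861 = 28.848.
So 29 more iterations are needed.

29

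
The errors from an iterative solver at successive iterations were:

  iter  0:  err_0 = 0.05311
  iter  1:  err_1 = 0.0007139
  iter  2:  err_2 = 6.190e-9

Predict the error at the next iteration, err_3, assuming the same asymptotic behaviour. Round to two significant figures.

1.3e-22

First estimate the order: p ≈ ln(err_2/err_1) / ln(err_1/err_0) = ln(6.190e-9/0.0007139)/ln(0.0007139/0.05311) = ln(8.67068e-06)/ln(0.0134419) ≈ 2.7047.
Then err_3 ≈ err_2·(err_2/err_1)^p = 6.190e-9·(8.67068e-06)^2.7047 = 6.190e-9·2.03682e-14 ≈ 1.261e-22.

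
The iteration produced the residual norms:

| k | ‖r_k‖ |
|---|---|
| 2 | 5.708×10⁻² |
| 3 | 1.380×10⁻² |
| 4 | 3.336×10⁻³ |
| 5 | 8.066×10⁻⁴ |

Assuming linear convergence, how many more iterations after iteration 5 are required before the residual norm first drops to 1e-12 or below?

Rate ρ ≈ ‖r_5‖/‖r_4‖ = 8.066×10⁻⁴/3.336×10⁻³ = 0.2418.
After j more steps, ‖r_{5+j}‖ ≈ 8.066×10⁻⁴·ρ^j; need ρ^j ≤ 1e-12/8.066×10⁻⁴ = 1.23977e-09.
j ≥ ln(1.23977e-09)/ln(0.2418) = -20.5083/-1.41964 = 14.446.
So 15 more iterations are needed.

15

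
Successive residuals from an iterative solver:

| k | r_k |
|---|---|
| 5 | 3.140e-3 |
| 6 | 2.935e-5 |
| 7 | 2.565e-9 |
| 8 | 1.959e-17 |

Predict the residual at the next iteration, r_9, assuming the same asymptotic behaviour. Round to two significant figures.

1.1e-33

First estimate the order: p ≈ ln(r_8/r_7) / ln(r_7/r_6) = ln(1.959e-17/2.565e-9)/ln(2.565e-9/2.935e-5) = ln(7.63743e-09)/ln(8.73935e-05) ≈ 2.0000.
Then r_9 ≈ r_8·(r_8/r_7)^p = 1.959e-17·(7.63743e-09)^2.0000 = 1.959e-17·5.83303e-17 ≈ 1.143e-33.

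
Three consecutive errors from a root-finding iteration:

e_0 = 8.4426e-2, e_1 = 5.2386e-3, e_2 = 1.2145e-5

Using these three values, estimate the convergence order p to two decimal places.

p ≈ ln(e_2/e_1) / ln(e_1/e_0)
  = ln(1.2145e-5/5.2386e-3) / ln(5.2386e-3/8.4426e-2)
  = ln(0.00231837) / ln(0.0620496)
  = -6.06689 / -2.77982 ≈ 2.18248

2.18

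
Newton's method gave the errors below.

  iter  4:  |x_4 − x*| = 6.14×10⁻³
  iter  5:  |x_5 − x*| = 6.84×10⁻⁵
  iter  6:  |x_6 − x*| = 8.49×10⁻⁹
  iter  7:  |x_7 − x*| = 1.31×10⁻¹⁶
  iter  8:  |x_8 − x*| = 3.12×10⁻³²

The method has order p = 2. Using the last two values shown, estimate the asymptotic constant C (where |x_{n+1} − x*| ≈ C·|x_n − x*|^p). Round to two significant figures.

1.8

C ≈ |x_8 − x*| / |x_7 − x*|^2
  = 3.12×10⁻³² / (1.31×10⁻¹⁶)^2
  = 3.12×10⁻³² / 1.7161e-32 ≈ 1.8181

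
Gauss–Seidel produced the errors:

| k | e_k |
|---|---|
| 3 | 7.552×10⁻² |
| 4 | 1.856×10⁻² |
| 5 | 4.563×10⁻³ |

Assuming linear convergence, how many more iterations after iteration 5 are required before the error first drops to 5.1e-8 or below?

9

Rate ρ ≈ e_5/e_4 = 4.563×10⁻³/1.856×10⁻² = 0.2459.
After j more steps, e_{5+j} ≈ 4.563×10⁻³·ρ^j; need ρ^j ≤ 5.1e-8/4.563×10⁻³ = 1.11769e-05.
j ≥ ln(1.11769e-05)/ln(0.2459) = -11.4017/-1.40283 = 8.128.
So 9 more iterations are needed.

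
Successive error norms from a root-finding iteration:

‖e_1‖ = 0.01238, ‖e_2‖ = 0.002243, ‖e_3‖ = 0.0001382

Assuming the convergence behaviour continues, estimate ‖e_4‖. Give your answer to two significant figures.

First estimate the order: p ≈ ln(‖e_3‖/‖e_2‖) / ln(‖e_2‖/‖e_1‖) = ln(0.0001382/0.002243)/ln(0.002243/0.01238) = ln(0.0616139)/ln(0.181179) ≈ 1.6314.
Then ‖e_4‖ ≈ ‖e_3‖·(‖e_3‖/‖e_2‖)^p = 0.0001382·(0.0616139)^1.6314 = 0.0001382·0.0106043 ≈ 1.466e-06.

1.5e-6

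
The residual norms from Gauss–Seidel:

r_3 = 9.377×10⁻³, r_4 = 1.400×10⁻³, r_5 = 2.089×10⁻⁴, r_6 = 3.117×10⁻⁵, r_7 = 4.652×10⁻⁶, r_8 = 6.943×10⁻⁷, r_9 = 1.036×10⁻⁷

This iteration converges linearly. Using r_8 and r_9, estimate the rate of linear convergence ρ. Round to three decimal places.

ρ ≈ r_9/r_8 = 1.036×10⁻⁷/6.943×10⁻⁷ = 0.14922

0.149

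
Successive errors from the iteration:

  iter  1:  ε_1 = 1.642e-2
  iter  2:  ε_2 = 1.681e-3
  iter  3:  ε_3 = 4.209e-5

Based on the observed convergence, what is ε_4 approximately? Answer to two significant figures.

1.1e-7

First estimate the order: p ≈ ln(ε_3/ε_2) / ln(ε_2/ε_1) = ln(4.209e-5/1.681e-3)/ln(1.681e-3/1.642e-2) = ln(0.0250387)/ln(0.102375) ≈ 1.6179.
Then ε_4 ≈ ε_3·(ε_3/ε_2)^p = 4.209e-5·(0.0250387)^1.6179 = 4.209e-5·0.00256516 ≈ 1.08e-07.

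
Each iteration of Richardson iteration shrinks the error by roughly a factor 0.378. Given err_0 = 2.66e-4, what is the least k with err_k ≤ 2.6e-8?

After k steps, err_k ≈ 2.66e-4·0.378^k.
Need 0.378^k ≤ 2.6e-8/2.66e-4 = 9.77444e-05.
k ≥ ln(9.77444e-05)/ln(0.378) = -9.2332/-0.97286 = 9.491.
Smallest integer k = 10.

10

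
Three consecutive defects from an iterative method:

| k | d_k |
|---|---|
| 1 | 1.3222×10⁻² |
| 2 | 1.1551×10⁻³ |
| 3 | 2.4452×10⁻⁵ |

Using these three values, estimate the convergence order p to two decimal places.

1.58

p ≈ ln(d_3/d_2) / ln(d_2/d_1)
  = ln(2.4452×10⁻⁵/1.1551×10⁻³) / ln(1.1551×10⁻³/1.3222×10⁻²)
  = ln(0.0211687) / ln(0.087362)
  = -3.85523 / -2.43769 ≈ 1.58151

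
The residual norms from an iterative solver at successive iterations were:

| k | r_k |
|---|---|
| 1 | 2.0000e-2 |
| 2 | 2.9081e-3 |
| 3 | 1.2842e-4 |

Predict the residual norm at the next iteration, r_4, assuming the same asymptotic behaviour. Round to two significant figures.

First estimate the order: p ≈ ln(r_3/r_2) / ln(r_2/r_1) = ln(1.2842e-4/2.9081e-3)/ln(2.9081e-3/2.0000e-2) = ln(0.0441594)/ln(0.145405) ≈ 1.6180.
Then r_4 ≈ r_3·(r_3/r_2)^p = 1.2842e-4·(0.0441594)^1.6180 = 1.2842e-4·0.00642166 ≈ 8.247e-07.

8.2e-7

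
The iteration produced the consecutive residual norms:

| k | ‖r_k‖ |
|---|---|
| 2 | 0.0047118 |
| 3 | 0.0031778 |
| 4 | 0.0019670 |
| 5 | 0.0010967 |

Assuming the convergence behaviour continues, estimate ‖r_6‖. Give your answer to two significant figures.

First estimate the order: p ≈ ln(‖r_5‖/‖r_4‖) / ln(‖r_4‖/‖r_3‖) = ln(0.0010967/0.0019670)/ln(0.0019670/0.0031778) = ln(0.55755)/ln(0.618982) ≈ 1.2179.
Then ‖r_6‖ ≈ ‖r_5‖·(‖r_5‖/‖r_4‖)^p = 0.0010967·(0.55755)^1.2179 = 0.0010967·0.490907 ≈ 0.0005384.

5.4e-4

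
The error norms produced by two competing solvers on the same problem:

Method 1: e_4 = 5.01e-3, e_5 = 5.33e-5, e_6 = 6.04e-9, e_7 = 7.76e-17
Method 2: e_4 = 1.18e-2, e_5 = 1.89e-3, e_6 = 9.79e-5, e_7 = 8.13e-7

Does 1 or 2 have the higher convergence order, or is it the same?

1

Method 1: p ≈ ln(7.76e-17/6.04e-9)/ln(6.04e-9/5.33e-5) ≈ 2.00.
Method 2: p ≈ ln(8.13e-7/9.79e-5)/ln(9.79e-5/1.89e-3) ≈ 1.62.
Method 1 has the higher order (≈2.0 vs ≈1.6).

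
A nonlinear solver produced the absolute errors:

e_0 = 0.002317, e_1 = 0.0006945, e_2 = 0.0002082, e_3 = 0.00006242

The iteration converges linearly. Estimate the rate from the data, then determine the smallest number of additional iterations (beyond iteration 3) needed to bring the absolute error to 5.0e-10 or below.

10

Rate ρ ≈ e_3/e_2 = 0.00006242/0.0002082 = 0.2998.
After j more steps, e_{3+j} ≈ 0.00006242·ρ^j; need ρ^j ≤ 5.0e-10/0.00006242 = 8.01025e-06.
j ≥ ln(8.01025e-06)/ln(0.2998) = -11.7348/-1.20464 = 9.741.
So 10 more iterations are needed.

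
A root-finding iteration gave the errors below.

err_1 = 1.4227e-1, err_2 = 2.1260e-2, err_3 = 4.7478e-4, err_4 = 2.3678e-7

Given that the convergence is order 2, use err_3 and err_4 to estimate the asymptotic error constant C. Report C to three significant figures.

1.05

C ≈ err_4 / err_3^2
  = 2.3678e-7 / (4.7478e-4)^2
  = 2.3678e-7 / 2.25416e-07 ≈ 1.0504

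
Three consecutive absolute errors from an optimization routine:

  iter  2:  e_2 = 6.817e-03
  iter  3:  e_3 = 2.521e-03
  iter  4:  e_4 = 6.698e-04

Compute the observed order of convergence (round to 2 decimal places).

1.33

p ≈ ln(e_4/e_3) / ln(e_3/e_2)
  = ln(6.698e-04/2.521e-03) / ln(2.521e-03/6.817e-03)
  = ln(0.265688) / ln(0.369811)
  = -1.32543 / -0.99476 ≈ 1.33241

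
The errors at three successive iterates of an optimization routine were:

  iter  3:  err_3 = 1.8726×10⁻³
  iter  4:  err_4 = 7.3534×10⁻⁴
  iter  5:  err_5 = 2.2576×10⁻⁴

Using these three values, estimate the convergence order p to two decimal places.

1.26

p ≈ ln(err_5/err_4) / ln(err_4/err_3)
  = ln(2.2576×10⁻⁴/7.3534×10⁻⁴) / ln(7.3534×10⁻⁴/1.8726×10⁻³)
  = ln(0.307014) / ln(0.392684)
  = -1.18086 / -0.93475 ≈ 1.26329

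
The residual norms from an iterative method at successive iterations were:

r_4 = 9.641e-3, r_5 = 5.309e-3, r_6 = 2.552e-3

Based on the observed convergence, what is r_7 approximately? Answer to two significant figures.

First estimate the order: p ≈ ln(r_6/r_5) / ln(r_5/r_4) = ln(2.552e-3/5.309e-3)/ln(5.309e-3/9.641e-3) = ln(0.480693)/ln(0.550669) ≈ 1.2278.
Then r_7 ≈ r_6·(r_6/r_5)^p = 2.552e-3·(0.480693)^1.2278 = 2.552e-3·0.406815 ≈ 0.001038.

1.0e-3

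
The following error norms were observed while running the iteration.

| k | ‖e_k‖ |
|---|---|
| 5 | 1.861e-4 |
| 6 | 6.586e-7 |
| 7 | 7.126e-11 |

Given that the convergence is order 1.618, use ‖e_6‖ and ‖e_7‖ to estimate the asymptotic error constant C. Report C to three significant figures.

0.715

C ≈ ‖e_7‖ / ‖e_6‖^1.618
  = 7.126e-11 / (6.586e-7)^1.618
  = 7.126e-11 / 9.96621e-11 ≈ 0.71502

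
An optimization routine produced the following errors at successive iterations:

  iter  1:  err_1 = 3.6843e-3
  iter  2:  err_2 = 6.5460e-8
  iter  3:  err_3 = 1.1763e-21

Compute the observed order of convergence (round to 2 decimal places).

2.89

p ≈ ln(err_3/err_2) / ln(err_2/err_1)
  = ln(1.1763e-21/6.5460e-8) / ln(6.5460e-8/3.6843e-3)
  = ln(1.79698e-14) / ln(1.77673e-05)
  = -31.65008 / -10.93815 ≈ 2.89355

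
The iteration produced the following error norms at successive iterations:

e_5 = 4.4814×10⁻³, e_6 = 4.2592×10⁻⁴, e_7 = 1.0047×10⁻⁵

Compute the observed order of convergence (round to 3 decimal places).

p ≈ ln(e_7/e_6) / ln(e_6/e_5)
  = ln(1.0047×10⁻⁵/4.2592×10⁻⁴) / ln(4.2592×10⁻⁴/4.4814×10⁻³)
  = ln(0.0235889) / ln(0.0950417)
  = -3.746979 / -2.353440 ≈ 1.592129

1.592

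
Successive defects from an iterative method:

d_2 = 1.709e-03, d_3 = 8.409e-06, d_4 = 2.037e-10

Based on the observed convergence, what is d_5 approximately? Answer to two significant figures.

1.2e-19

First estimate the order: p ≈ ln(d_4/d_3) / ln(d_3/d_2) = ln(2.037e-10/8.409e-06)/ln(8.409e-06/1.709e-03) = ln(2.4224e-05)/ln(0.00492042) ≈ 1.9999.
Then d_5 ≈ d_4·(d_4/d_3)^p = 2.037e-10·(2.4224e-05)^1.9999 = 2.037e-10·5.87426e-10 ≈ 1.197e-19.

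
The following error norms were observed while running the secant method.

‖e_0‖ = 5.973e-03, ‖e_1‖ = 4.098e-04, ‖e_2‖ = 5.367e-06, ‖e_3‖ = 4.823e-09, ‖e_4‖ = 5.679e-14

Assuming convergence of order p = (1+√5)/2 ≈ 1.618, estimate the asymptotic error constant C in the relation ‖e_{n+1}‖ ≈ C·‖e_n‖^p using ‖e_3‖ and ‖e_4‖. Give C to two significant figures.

1.6

C ≈ ‖e_4‖ / ‖e_3‖^1.618
  = 5.679e-14 / (4.823e-09)^1.618
  = 5.679e-14 / 3.49629e-14 ≈ 1.6243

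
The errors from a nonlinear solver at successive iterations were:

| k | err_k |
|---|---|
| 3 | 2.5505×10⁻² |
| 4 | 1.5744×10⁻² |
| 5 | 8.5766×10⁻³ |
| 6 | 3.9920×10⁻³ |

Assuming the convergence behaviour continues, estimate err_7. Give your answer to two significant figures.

1.5e-3

First estimate the order: p ≈ ln(err_6/err_5) / ln(err_5/err_4) = ln(3.9920×10⁻³/8.5766×10⁻³)/ln(8.5766×10⁻³/1.5744×10⁻²) = ln(0.465453)/ln(0.544754) ≈ 1.2590.
Then err_7 ≈ err_6·(err_6/err_5)^p = 3.9920×10⁻³·(0.465453)^1.2590 = 3.9920×10⁻³·0.381817 ≈ 0.001524.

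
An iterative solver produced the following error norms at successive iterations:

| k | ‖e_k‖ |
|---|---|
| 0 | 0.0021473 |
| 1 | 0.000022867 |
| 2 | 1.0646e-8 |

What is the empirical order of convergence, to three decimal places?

1.689

p ≈ ln(‖e_2‖/‖e_1‖) / ln(‖e_1‖/‖e_0‖)
  = ln(1.0646e-8/0.000022867) / ln(0.000022867/0.0021473)
  = ln(0.000465562) / ln(0.0106492)
  = -7.672265 / -4.542271 ≈ 1.689081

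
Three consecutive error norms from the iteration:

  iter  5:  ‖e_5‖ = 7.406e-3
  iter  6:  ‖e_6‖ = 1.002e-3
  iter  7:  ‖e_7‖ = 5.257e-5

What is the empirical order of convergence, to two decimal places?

p ≈ ln(‖e_7‖/‖e_6‖) / ln(‖e_6‖/‖e_5‖)
  = ln(5.257e-5/1.002e-3) / ln(1.002e-3/7.406e-3)
  = ln(0.0524651) / ln(0.135296)
  = -2.94761 / -2.00029 ≈ 1.47359

1.47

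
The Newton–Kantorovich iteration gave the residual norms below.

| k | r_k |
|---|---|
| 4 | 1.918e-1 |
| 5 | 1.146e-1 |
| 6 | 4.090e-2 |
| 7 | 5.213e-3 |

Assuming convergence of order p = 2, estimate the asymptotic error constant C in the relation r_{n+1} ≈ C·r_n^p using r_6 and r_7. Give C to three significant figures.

C ≈ r_7 / r_6^2
  = 5.213e-3 / (4.090e-2)^2
  = 5.213e-3 / 0.00167281 ≈ 3.1163

3.12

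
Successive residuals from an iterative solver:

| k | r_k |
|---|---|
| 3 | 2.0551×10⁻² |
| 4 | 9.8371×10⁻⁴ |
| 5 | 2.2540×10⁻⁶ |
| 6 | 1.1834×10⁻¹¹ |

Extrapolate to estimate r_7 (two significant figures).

3.3e-22

First estimate the order: p ≈ ln(r_6/r_5) / ln(r_5/r_4) = ln(1.1834×10⁻¹¹/2.2540×10⁻⁶)/ln(2.2540×10⁻⁶/9.8371×10⁻⁴) = ln(5.25022e-06)/ln(0.00229133) ≈ 2.0000.
Then r_7 ≈ r_6·(r_6/r_5)^p = 1.1834×10⁻¹¹·(5.25022e-06)^2.0000 = 1.1834×10⁻¹¹·2.75648e-11 ≈ 3.262e-22.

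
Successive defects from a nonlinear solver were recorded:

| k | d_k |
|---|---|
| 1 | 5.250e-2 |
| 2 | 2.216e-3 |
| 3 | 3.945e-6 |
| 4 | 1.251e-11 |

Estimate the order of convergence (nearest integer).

2

Consecutive ratios: d_4/d_3 = 1.251e-11/3.945e-6 = 3.1711e-06, d_3/d_2 = 3.945e-6/2.216e-3 = 0.00178023.
p ≈ ln(3.1711e-06)/ln(0.00178023) = -12.6614/-6.3310 ≈ 2.00.
So the convergence is quadratic (order 2).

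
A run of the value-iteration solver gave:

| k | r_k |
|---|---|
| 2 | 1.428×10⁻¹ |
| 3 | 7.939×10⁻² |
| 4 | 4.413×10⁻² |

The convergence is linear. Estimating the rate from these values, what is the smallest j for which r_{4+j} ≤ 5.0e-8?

Rate ρ ≈ r_4/r_3 = 4.413×10⁻²/7.939×10⁻² = 0.5559.
After j more steps, r_{4+j} ≈ 4.413×10⁻²·ρ^j; need ρ^j ≤ 5.0e-8/4.413×10⁻² = 1.13302e-06.
j ≥ ln(1.13302e-06)/ln(0.5559) = -13.6906/-0.58717 = 23.316.
So 24 more iterations are needed.

24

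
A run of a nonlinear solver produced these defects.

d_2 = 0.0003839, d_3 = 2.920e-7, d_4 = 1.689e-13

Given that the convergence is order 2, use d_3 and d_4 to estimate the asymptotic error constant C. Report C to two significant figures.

C ≈ d_4 / d_3^2
  = 1.689e-13 / (2.920e-7)^2
  = 1.689e-13 / 8.5264e-14 ≈ 1.9809

2.0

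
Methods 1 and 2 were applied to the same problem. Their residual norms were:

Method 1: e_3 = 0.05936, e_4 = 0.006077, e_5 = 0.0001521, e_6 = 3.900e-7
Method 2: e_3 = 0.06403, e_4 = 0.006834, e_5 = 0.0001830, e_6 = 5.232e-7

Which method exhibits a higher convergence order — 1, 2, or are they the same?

Method 1: p ≈ ln(3.900e-7/0.0001521)/ln(0.0001521/0.006077) ≈ 1.62.
Method 2: p ≈ ln(5.232e-7/0.0001830)/ln(0.0001830/0.006834) ≈ 1.62.
Both orders ≈ 1.6 — effectively the same.

same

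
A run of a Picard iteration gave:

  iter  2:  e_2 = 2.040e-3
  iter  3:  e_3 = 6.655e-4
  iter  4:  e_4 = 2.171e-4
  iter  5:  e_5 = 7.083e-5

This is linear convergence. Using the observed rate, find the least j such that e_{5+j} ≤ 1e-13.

Rate ρ ≈ e_5/e_4 = 7.083e-5/2.171e-4 = 0.3263.
After j more steps, e_{5+j} ≈ 7.083e-5·ρ^j; need ρ^j ≤ 1e-13/7.083e-5 = 1.41183e-09.
j ≥ ln(1.41183e-09)/ln(0.3263) = -20.3784/-1.11994 = 18.196.
So 19 more iterations are needed.

19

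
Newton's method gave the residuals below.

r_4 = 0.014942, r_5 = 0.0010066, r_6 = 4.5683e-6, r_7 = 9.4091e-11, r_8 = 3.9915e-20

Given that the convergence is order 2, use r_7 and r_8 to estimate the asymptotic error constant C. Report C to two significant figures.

4.5

C ≈ r_8 / r_7^2
  = 3.9915e-20 / (9.4091e-11)^2
  = 3.9915e-20 / 8.85312e-21 ≈ 4.5086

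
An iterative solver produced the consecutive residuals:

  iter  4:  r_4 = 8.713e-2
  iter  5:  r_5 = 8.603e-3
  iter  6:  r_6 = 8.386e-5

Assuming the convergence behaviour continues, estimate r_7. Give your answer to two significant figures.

8.0e-9

First estimate the order: p ≈ ln(r_6/r_5) / ln(r_5/r_4) = ln(8.386e-5/8.603e-3)/ln(8.603e-3/8.713e-2) = ln(0.00974776)/ln(0.0987375) ≈ 2.0001.
Then r_7 ≈ r_6·(r_6/r_5)^p = 8.386e-5·(0.00974776)^2.0001 = 8.386e-5·9.49748e-05 ≈ 7.965e-09.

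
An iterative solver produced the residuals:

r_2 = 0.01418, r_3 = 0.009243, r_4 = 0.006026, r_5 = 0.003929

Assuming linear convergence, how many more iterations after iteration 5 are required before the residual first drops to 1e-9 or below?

Rate ρ ≈ r_5/r_4 = 0.003929/0.006026 = 0.6520.
After j more steps, r_{5+j} ≈ 0.003929·ρ^j; need ρ^j ≤ 1e-9/0.003929 = 2.54518e-07.
j ≥ ln(2.54518e-07)/ln(0.6520) = -15.1839/-0.42771 = 35.500.
So 36 more iterations are needed.

36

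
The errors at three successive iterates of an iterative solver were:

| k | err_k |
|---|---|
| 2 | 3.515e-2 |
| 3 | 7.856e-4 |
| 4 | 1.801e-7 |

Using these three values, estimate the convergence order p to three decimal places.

p ≈ ln(err_4/err_3) / ln(err_3/err_2)
  = ln(1.801e-7/7.856e-4) / ln(7.856e-4/3.515e-2)
  = ln(0.000229252) / ln(0.0223499)
  = -8.380689 / -3.800933 ≈ 2.204903

2.205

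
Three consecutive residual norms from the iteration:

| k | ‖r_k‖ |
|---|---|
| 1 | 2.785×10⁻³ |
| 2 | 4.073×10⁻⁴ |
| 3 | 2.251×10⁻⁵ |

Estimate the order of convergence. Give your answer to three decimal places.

1.506

p ≈ ln(‖r_3‖/‖r_2‖) / ln(‖r_2‖/‖r_1‖)
  = ln(2.251×10⁻⁵/4.073×10⁻⁴) / ln(4.073×10⁻⁴/2.785×10⁻³)
  = ln(0.0552664) / ln(0.146248)
  = -2.895590 / -1.922451 ≈ 1.506197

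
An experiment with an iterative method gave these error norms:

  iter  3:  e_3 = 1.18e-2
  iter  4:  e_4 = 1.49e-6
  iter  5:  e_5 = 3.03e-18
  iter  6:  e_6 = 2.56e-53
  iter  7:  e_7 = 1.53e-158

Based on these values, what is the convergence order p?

3

Consecutive ratios: e_7/e_6 = 1.53e-158/2.56e-53 = 5.97656e-106, e_6/e_5 = 2.56e-53/3.03e-18 = 8.44884e-36.
p ≈ ln(5.97656e-106)/ln(8.44884e-36) = -242.2862/-80.7590 ≈ 3.00.
So the convergence is cubic (order 3).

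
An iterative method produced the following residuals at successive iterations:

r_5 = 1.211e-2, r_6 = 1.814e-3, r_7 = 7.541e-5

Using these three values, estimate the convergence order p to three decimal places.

p ≈ ln(r_7/r_6) / ln(r_6/r_5)
  = ln(7.541e-5/1.814e-3) / ln(1.814e-3/1.211e-2)
  = ln(0.0415711) / ln(0.149794)
  = -3.180350 / -1.898494 ≈ 1.675196

1.675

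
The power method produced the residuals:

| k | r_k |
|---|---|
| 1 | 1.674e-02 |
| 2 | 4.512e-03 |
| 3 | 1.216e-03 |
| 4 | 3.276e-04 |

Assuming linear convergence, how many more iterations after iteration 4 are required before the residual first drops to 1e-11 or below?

Rate ρ ≈ r_4/r_3 = 3.276e-04/1.216e-03 = 0.2694.
After j more steps, r_{4+j} ≈ 3.276e-04·ρ^j; need ρ^j ≤ 1e-11/3.276e-04 = 3.0525e-08.
j ≥ ln(3.0525e-08)/ln(0.2694) = -17.3047/-1.31156 = 13.194.
So 14 more iterations are needed.

14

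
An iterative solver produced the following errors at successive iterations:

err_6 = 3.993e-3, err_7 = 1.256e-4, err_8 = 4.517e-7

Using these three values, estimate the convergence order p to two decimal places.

p ≈ ln(err_8/err_7) / ln(err_7/err_6)
  = ln(4.517e-7/1.256e-4) / ln(1.256e-4/3.993e-3)
  = ln(0.00359634) / ln(0.031455)
  = -5.62784 / -3.45920 ≈ 1.62692

1.63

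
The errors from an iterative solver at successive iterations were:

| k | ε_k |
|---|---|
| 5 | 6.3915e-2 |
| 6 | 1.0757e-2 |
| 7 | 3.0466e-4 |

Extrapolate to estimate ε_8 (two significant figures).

First estimate the order: p ≈ ln(ε_7/ε_6) / ln(ε_6/ε_5) = ln(3.0466e-4/1.0757e-2)/ln(1.0757e-2/6.3915e-2) = ln(0.028322)/ln(0.168302) ≈ 2.0001.
Then ε_8 ≈ ε_7·(ε_7/ε_6)^p = 3.0466e-4·(0.028322)^2.0001 = 3.0466e-4·0.00080185 ≈ 2.443e-07.

2.4e-7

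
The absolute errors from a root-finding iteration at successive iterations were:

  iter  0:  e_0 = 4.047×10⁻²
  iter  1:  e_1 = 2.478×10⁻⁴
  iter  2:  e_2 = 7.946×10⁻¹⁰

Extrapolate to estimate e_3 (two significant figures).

1.8e-23

First estimate the order: p ≈ ln(e_2/e_1) / ln(e_1/e_0) = ln(7.946×10⁻¹⁰/2.478×10⁻⁴)/ln(2.478×10⁻⁴/4.047×10⁻²) = ln(3.20662e-06)/ln(0.00612305) ≈ 2.4825.
Then e_3 ≈ e_2·(e_2/e_1)^p = 7.946×10⁻¹⁰·(3.20662e-06)^2.4825 = 7.946×10⁻¹⁰·2.29754e-14 ≈ 1.826e-23.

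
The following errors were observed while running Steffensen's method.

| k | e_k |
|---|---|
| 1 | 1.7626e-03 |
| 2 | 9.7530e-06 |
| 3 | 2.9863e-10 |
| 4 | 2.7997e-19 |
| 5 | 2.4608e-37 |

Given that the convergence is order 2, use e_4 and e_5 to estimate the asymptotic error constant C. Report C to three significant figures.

3.14

C ≈ e_5 / e_4^2
  = 2.4608e-37 / (2.7997e-19)^2
  = 2.4608e-37 / 7.83832e-38 ≈ 3.1394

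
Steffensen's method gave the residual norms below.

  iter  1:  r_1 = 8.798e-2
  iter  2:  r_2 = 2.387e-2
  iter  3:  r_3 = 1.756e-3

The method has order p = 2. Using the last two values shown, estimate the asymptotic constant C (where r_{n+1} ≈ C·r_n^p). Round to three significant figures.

C ≈ r_3 / r_2^2
  = 1.756e-3 / (2.387e-2)^2
  = 1.756e-3 / 0.000569777 ≈ 3.0819

3.08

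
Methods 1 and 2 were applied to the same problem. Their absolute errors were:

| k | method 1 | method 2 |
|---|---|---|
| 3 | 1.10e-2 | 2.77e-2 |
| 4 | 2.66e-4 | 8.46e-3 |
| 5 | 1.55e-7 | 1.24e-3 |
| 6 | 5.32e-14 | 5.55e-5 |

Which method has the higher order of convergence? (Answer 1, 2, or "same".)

1

Method 1: p ≈ ln(5.32e-14/1.55e-7)/ln(1.55e-7/2.66e-4) ≈ 2.00.
Method 2: p ≈ ln(5.55e-5/1.24e-3)/ln(1.24e-3/8.46e-3) ≈ 1.62.
Method 1 has the higher order (≈2.0 vs ≈1.6).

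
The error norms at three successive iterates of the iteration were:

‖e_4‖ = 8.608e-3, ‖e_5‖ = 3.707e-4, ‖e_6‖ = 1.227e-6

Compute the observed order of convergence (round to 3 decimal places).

p ≈ ln(‖e_6‖/‖e_5‖) / ln(‖e_5‖/‖e_4‖)
  = ln(1.227e-6/3.707e-4) / ln(3.707e-4/8.608e-3)
  = ln(0.00330995) / ln(0.0430646)
  = -5.710822 / -3.145054 ≈ 1.815810

1.816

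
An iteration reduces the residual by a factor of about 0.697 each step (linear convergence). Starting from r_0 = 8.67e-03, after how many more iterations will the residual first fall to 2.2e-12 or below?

After k steps, r_k ≈ 8.67e-03·0.697^k.
Need 0.697^k ≤ 2.2e-12/8.67e-03 = 2.53749e-10.
k ≥ ln(2.53749e-10)/ln(0.697) = -22.0947/-0.36097 = 61.209.
Smallest integer k = 62.

62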